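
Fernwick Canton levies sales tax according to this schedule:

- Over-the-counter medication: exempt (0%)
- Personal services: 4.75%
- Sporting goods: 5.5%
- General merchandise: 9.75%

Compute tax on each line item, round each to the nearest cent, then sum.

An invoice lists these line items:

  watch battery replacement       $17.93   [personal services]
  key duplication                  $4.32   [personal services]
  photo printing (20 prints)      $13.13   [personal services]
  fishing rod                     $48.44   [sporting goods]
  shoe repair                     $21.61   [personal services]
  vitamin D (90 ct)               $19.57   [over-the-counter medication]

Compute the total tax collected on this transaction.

$5.37

Watch battery replacement $17.93: personal services → 4.75% → $0.85
Key duplication $4.32: personal services → 4.75% → $0.21
Photo printing (20 prints) $13.13: personal services → 4.75% → $0.62
Fishing rod $48.44: sporting goods → 5.5% → $2.66
Shoe repair $21.61: personal services → 4.75% → $1.03
Vitamin D (90 ct) $19.57: over-the-counter medication → 0% → $0.00
Total tax = $0.85 + $0.21 + $0.62 + $2.66 + $1.03 = $5.37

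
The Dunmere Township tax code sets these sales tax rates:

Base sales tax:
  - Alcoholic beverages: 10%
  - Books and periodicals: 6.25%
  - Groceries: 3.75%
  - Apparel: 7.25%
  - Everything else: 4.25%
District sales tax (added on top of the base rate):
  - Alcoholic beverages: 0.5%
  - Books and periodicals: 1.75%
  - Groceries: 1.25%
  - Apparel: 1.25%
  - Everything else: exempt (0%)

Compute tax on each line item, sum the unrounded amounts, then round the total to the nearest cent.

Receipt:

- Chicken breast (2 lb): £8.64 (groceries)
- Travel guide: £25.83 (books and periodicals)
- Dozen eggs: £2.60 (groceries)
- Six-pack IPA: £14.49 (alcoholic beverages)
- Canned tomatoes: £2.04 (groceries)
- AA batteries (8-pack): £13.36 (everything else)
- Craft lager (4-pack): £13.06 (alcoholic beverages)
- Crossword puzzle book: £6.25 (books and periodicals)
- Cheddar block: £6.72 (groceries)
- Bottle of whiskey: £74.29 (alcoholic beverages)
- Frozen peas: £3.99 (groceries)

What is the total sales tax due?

Chicken breast (2 lb) £8.64: groceries → 3.75% + 1.25% district = 5% → £0.432
Travel guide £25.83: books and periodicals → 6.25% + 1.75% district = 8% → £2.0664
Dozen eggs £2.60: groceries → 3.75% + 1.25% district = 5% → £0.13
Six-pack IPA £14.49: alcoholic beverages → 10% + 0.5% district = 10.5% → £1.52145
Canned tomatoes £2.04: groceries → 3.75% + 1.25% district = 5% → £0.102
AA batteries (8-pack) £13.36: everything else → 4.25% + 0% district = 4.25% → £0.5678
Craft lager (4-pack) £13.06: alcoholic beverages → 10% + 0.5% district = 10.5% → £1.3713
Crossword puzzle book £6.25: books and periodicals → 6.25% + 1.75% district = 8% → £0.50
Cheddar block £6.72: groceries → 3.75% + 1.25% district = 5% → £0.336
Bottle of whiskey £74.29: alcoholic beverages → 10% + 0.5% district = 10.5% → £7.80045
Frozen peas £3.99: groceries → 3.75% + 1.25% district = 5% → £0.1995
Unrounded tax sum = £15.0269 → £15.03

£15.03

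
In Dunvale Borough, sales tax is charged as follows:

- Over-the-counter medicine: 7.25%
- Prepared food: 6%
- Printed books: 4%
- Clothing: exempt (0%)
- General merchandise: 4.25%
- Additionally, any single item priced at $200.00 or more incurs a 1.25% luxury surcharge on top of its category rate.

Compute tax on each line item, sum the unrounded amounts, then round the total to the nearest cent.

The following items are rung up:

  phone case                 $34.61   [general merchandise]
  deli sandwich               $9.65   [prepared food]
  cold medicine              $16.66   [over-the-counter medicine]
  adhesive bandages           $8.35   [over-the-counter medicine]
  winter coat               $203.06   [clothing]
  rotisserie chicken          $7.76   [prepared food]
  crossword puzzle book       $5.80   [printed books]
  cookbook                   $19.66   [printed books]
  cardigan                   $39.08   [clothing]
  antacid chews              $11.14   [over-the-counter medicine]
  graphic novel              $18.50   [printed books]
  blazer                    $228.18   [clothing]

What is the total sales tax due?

$12.29

Phone case $34.61: general merchandise → 4.25% → $1.470925
Deli sandwich $9.65: prepared food → 6% → $0.579
Cold medicine $16.66: over-the-counter medicine → 7.25% → $1.20785
Adhesive bandages $8.35: over-the-counter medicine → 7.25% → $0.605375
Winter coat $203.06: clothing → 0% + 1.25% surcharge = 1.25% → $2.53825
Rotisserie chicken $7.76: prepared food → 6% → $0.4656
Crossword puzzle book $5.80: printed books → 4% → $0.232
Cookbook $19.66: printed books → 4% → $0.7864
Cardigan $39.08: clothing → 0% → $0.00
Antacid chews $11.14: over-the-counter medicine → 7.25% → $0.80765
Graphic novel $18.50: printed books → 4% → $0.74
Blazer $228.18: clothing → 0% + 1.25% surcharge = 1.25% → $2.85225
Unrounded tax sum = $12.2853 → $12.29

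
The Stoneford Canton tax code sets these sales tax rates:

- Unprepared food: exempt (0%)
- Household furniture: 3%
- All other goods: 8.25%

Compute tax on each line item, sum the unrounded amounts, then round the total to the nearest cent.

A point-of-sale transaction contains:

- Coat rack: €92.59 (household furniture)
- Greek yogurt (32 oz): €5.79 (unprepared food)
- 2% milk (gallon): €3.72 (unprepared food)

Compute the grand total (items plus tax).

Coat rack €92.59: household furniture → 3% → €2.7777
Greek yogurt (32 oz) €5.79: unprepared food → 0% → €0.00
2% milk (gallon) €3.72: unprepared food → 0% → €0.00
Subtotal = €102.10; unrounded tax = €2.7777 → €2.78; total due = €104.88

€104.88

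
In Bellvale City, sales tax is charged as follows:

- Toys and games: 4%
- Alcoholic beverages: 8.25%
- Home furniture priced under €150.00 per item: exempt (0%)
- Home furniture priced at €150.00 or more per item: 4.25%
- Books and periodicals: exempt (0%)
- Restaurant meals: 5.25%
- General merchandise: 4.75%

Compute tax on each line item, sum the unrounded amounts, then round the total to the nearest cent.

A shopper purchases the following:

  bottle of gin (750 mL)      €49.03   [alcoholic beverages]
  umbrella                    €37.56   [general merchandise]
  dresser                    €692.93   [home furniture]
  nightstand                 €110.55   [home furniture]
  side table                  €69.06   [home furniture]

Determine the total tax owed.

Bottle of gin (750 mL) €49.03: alcoholic beverages → 8.25% → €4.044975
Umbrella €37.56: general merchandise → 4.75% → €1.7841
Dresser €692.93: home furniture, €150.00 or more → 4.25% → €29.449525
Nightstand €110.55: home furniture, under €150.00 → 0% → €0.00
Side table €69.06: home furniture, under €150.00 → 0% → €0.00
Unrounded tax sum = €35.2786 → €35.28

€35.28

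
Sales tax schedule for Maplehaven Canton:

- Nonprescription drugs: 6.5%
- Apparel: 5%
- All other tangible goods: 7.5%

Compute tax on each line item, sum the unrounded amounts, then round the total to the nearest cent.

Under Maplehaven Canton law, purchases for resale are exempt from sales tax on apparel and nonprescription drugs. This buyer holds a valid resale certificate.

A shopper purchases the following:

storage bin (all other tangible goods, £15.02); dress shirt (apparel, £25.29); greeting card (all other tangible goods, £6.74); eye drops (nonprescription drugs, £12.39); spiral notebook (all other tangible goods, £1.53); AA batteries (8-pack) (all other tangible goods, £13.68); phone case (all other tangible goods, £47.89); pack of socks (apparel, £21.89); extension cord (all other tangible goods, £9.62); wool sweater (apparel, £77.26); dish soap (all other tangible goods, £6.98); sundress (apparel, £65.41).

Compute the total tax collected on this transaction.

Storage bin £15.02: all other tangible goods → 7.5% → £1.1265
Dress shirt £25.29: apparel, buyer-exempt → 0% → £0.00
Greeting card £6.74: all other tangible goods → 7.5% → £0.5055
Eye drops £12.39: nonprescription drugs, buyer-exempt → 0% → £0.00
Spiral notebook £1.53: all other tangible goods → 7.5% → £0.11475
AA batteries (8-pack) £13.68: all other tangible goods → 7.5% → £1.026
Phone case £47.89: all other tangible goods → 7.5% → £3.59175
Pack of socks £21.89: apparel, buyer-exempt → 0% → £0.00
Extension cord £9.62: all other tangible goods → 7.5% → £0.7215
Wool sweater £77.26: apparel, buyer-exempt → 0% → £0.00
Dish soap £6.98: all other tangible goods → 7.5% → £0.5235
Sundress £65.41: apparel, buyer-exempt → 0% → £0.00
Unrounded tax sum = £7.6095 → £7.61

£7.61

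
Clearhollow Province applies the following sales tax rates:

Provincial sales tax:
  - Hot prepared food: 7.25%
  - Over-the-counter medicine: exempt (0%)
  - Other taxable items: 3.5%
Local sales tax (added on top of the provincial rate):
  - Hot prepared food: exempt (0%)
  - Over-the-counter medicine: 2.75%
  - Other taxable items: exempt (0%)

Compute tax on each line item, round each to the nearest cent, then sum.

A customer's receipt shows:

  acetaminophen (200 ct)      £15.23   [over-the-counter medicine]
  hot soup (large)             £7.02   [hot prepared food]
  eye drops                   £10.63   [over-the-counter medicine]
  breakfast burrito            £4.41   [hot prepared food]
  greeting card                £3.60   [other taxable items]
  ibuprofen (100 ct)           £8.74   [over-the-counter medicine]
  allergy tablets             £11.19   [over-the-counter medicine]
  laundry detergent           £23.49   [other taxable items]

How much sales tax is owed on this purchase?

Acetaminophen (200 ct) £15.23: over-the-counter medicine → 0% + 2.75% local = 2.75% → £0.42
Hot soup (large) £7.02: hot prepared food → 7.25% + 0% local = 7.25% → £0.51
Eye drops £10.63: over-the-counter medicine → 0% + 2.75% local = 2.75% → £0.29
Breakfast burrito £4.41: hot prepared food → 7.25% + 0% local = 7.25% → £0.32
Greeting card £3.60: other taxable items → 3.5% + 0% local = 3.5% → £0.13
Ibuprofen (100 ct) £8.74: over-the-counter medicine → 0% + 2.75% local = 2.75% → £0.24
Allergy tablets £11.19: over-the-counter medicine → 0% + 2.75% local = 2.75% → £0.31
Laundry detergent £23.49: other taxable items → 3.5% + 0% local = 3.5% → £0.82
Total tax = £0.42 + £0.51 + £0.29 + £0.32 + £0.13 + £0.24 + £0.31 + £0.82 = £3.04

£3.04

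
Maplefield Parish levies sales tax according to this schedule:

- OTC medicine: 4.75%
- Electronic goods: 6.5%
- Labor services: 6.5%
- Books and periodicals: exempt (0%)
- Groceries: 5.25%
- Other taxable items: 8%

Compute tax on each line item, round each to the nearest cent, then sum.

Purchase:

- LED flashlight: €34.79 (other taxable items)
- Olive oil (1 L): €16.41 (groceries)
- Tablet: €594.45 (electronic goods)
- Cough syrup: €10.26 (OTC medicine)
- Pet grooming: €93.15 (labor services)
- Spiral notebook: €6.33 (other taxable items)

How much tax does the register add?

€49.33

LED flashlight €34.79: other taxable items → 8% → €2.78
Olive oil (1 L) €16.41: groceries → 5.25% → €0.86
Tablet €594.45: electronic goods → 6.5% → €38.64
Cough syrup €10.26: OTC medicine → 4.75% → €0.49
Pet grooming €93.15: labor services → 6.5% → €6.05
Spiral notebook €6.33: other taxable items → 8% → €0.51
Total tax = €2.78 + €0.86 + €38.64 + €0.49 + €6.05 + €0.51 = €49.33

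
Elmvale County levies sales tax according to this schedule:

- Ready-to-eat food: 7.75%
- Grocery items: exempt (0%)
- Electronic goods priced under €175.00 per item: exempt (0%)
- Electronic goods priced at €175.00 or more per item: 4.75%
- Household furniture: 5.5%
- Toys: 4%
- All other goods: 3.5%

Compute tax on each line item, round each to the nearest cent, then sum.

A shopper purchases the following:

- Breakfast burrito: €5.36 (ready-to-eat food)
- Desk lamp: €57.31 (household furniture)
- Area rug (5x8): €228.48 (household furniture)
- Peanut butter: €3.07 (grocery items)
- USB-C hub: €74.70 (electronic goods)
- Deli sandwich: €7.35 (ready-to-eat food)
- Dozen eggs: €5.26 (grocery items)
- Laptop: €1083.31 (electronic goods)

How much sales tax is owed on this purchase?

Breakfast burrito €5.36: ready-to-eat food → 7.75% → €0.42
Desk lamp €57.31: household furniture → 5.5% → €3.15
Area rug (5x8) €228.48: household furniture → 5.5% → €12.57
Peanut butter €3.07: grocery items → 0% → €0.00
USB-C hub €74.70: electronic goods, under €175.00 → 0% → €0.00
Deli sandwich €7.35: ready-to-eat food → 7.75% → €0.57
Dozen eggs €5.26: grocery items → 0% → €0.00
Laptop €1083.31: electronic goods, €175.00 or more → 4.75% → €51.46
Total tax = €0.42 + €3.15 + €12.57 + €0.57 + €51.46 = €68.17

€68.17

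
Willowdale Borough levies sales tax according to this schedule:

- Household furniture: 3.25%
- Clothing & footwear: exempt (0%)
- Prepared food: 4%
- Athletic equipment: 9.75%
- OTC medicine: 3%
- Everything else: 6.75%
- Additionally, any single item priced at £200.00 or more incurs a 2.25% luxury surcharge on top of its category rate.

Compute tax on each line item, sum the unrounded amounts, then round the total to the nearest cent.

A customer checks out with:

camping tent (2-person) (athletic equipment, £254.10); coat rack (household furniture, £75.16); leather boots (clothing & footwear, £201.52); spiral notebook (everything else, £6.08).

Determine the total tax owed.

Camping tent (2-person) £254.10: athletic equipment → 9.75% + 2.25% surcharge = 12% → £30.492
Coat rack £75.16: household furniture → 3.25% → £2.4427
Leather boots £201.52: clothing & footwear → 0% + 2.25% surcharge = 2.25% → £4.5342
Spiral notebook £6.08: everything else → 6.75% → £0.4104
Unrounded tax sum = £37.8793 → £37.88

£37.88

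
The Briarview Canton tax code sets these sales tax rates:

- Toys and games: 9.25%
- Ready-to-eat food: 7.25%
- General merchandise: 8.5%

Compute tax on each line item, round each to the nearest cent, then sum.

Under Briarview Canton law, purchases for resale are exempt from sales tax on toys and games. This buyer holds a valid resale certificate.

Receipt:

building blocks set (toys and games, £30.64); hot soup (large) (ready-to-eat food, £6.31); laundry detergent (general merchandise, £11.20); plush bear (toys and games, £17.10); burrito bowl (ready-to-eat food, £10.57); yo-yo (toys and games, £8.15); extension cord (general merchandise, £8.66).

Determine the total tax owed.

£2.92

Building blocks set £30.64: toys and games, buyer-exempt → 0% → £0.00
Hot soup (large) £6.31: ready-to-eat food → 7.25% → £0.46
Laundry detergent £11.20: general merchandise → 8.5% → £0.95
Plush bear £17.10: toys and games, buyer-exempt → 0% → £0.00
Burrito bowl £10.57: ready-to-eat food → 7.25% → £0.77
Yo-yo £8.15: toys and games, buyer-exempt → 0% → £0.00
Extension cord £8.66: general merchandise → 8.5% → £0.74
Total tax = £0.46 + £0.95 + £0.77 + £0.74 = £2.92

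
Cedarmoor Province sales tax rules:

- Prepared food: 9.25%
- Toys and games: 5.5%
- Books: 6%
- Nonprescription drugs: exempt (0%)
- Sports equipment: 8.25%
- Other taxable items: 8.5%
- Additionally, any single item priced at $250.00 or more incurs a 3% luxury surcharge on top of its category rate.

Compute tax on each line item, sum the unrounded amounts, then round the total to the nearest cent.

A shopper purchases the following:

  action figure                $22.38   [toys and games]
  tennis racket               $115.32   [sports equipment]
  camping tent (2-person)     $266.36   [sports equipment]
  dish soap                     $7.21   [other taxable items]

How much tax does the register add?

Action figure $22.38: toys and games → 5.5% → $1.2309
Tennis racket $115.32: sports equipment → 8.25% → $9.5139
Camping tent (2-person) $266.36: sports equipment → 8.25% + 3% surcharge = 11.25% → $29.9655
Dish soap $7.21: other taxable items → 8.5% → $0.61285
Unrounded tax sum = $41.32315 → $41.32

$41.32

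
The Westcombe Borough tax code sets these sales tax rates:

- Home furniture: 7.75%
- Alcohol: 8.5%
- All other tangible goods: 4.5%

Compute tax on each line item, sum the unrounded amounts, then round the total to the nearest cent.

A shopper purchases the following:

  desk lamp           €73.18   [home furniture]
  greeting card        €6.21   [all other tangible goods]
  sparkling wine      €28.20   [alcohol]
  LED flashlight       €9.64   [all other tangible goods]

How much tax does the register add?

€8.78

Desk lamp €73.18: home furniture → 7.75% → €5.67145
Greeting card €6.21: all other tangible goods → 4.5% → €0.27945
Sparkling wine €28.20: alcohol → 8.5% → €2.397
LED flashlight €9.64: all other tangible goods → 4.5% → €0.4338
Unrounded tax sum = €8.7817 → €8.78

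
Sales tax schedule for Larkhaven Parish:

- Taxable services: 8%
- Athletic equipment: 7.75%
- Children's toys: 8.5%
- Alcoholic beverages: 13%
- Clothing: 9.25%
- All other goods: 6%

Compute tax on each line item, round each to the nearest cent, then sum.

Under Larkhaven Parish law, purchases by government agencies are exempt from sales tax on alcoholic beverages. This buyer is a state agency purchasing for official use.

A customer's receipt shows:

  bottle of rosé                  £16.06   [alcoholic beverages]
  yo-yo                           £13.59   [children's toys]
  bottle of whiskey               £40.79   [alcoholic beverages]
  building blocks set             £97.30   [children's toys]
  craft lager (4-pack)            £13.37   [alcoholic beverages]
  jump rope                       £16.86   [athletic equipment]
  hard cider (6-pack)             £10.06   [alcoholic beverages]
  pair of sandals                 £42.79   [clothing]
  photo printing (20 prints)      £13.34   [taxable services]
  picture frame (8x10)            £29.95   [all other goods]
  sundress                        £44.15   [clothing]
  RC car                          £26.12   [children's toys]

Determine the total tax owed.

£23.87

Bottle of rosé £16.06: alcoholic beverages, buyer-exempt → 0% → £0.00
Yo-yo £13.59: children's toys → 8.5% → £1.16
Bottle of whiskey £40.79: alcoholic beverages, buyer-exempt → 0% → £0.00
Building blocks set £97.30: children's toys → 8.5% → £8.27
Craft lager (4-pack) £13.37: alcoholic beverages, buyer-exempt → 0% → £0.00
Jump rope £16.86: athletic equipment → 7.75% → £1.31
Hard cider (6-pack) £10.06: alcoholic beverages, buyer-exempt → 0% → £0.00
Pair of sandals £42.79: clothing → 9.25% → £3.96
Photo printing (20 prints) £13.34: taxable services → 8% → £1.07
Picture frame (8x10) £29.95: all other goods → 6% → £1.80
Sundress £44.15: clothing → 9.25% → £4.08
RC car £26.12: children's toys → 8.5% → £2.22
Total tax = £1.16 + £8.27 + £1.31 + £3.96 + £1.07 + £1.80 + £4.08 + £2.22 = £23.87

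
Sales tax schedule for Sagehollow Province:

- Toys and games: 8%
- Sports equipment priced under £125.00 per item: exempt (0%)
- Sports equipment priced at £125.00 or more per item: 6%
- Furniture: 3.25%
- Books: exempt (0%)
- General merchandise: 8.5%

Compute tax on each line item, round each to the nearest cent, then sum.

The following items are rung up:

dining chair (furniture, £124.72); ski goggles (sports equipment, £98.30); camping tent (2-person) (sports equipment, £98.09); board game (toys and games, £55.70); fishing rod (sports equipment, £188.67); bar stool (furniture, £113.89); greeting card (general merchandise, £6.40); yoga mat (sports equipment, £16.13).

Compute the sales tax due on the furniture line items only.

Dining chair £124.72: furniture → 3.25% → £4.05
Bar stool £113.89: furniture → 3.25% → £3.70
Tax on furniture = £4.05 + £3.70 = £7.75

£7.75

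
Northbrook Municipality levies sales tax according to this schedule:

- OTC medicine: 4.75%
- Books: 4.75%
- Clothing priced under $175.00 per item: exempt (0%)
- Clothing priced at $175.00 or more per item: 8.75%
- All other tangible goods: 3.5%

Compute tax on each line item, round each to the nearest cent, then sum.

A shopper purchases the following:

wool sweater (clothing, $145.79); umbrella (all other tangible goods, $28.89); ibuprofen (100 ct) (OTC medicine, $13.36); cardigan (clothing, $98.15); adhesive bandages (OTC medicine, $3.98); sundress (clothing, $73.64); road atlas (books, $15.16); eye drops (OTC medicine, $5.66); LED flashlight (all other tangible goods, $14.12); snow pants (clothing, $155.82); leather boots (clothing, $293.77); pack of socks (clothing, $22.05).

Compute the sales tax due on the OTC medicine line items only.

Ibuprofen (100 ct) $13.36: OTC medicine → 4.75% → $0.63
Adhesive bandages $3.98: OTC medicine → 4.75% → $0.19
Eye drops $5.66: OTC medicine → 4.75% → $0.27
Tax on OTC medicine = $0.63 + $0.19 + $0.27 = $1.09

$1.09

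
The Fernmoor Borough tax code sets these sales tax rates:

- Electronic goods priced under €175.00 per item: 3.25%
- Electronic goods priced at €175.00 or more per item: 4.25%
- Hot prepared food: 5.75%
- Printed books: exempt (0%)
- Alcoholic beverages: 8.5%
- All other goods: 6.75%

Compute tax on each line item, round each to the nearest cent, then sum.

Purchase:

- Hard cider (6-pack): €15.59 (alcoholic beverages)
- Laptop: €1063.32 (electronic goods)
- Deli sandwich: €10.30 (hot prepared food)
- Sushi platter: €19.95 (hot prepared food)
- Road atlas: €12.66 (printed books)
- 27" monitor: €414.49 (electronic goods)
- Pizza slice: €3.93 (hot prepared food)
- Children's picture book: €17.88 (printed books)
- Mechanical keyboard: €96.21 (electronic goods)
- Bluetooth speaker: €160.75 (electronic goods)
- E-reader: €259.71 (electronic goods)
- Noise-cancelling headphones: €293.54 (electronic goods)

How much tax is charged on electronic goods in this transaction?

€94.68

Laptop €1063.32: electronic goods, €175.00 or more → 4.25% → €45.19
27" monitor €414.49: electronic goods, €175.00 or more → 4.25% → €17.62
Mechanical keyboard €96.21: electronic goods, under €175.00 → 3.25% → €3.13
Bluetooth speaker €160.75: electronic goods, under €175.00 → 3.25% → €5.22
E-reader €259.71: electronic goods, €175.00 or more → 4.25% → €11.04
Noise-cancelling headphones €293.54: electronic goods, €175.00 or more → 4.25% → €12.48
Tax on electronic goods = €45.19 + €17.62 + €3.13 + €5.22 + €11.04 + €12.48 = €94.68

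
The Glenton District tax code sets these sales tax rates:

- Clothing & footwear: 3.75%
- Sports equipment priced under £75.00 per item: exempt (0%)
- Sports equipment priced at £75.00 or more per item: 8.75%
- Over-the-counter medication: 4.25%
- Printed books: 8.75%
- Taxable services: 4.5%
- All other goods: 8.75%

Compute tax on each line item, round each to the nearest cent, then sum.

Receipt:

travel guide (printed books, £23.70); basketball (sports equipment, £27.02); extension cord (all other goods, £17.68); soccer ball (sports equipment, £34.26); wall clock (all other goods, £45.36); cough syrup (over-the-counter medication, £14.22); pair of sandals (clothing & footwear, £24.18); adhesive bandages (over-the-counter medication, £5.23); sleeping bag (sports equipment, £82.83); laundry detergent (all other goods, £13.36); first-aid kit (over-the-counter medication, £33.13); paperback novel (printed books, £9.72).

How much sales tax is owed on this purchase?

£20.00

Travel guide £23.70: printed books → 8.75% → £2.07
Basketball £27.02: sports equipment, under £75.00 → 0% → £0.00
Extension cord £17.68: all other goods → 8.75% → £1.55
Soccer ball £34.26: sports equipment, under £75.00 → 0% → £0.00
Wall clock £45.36: all other goods → 8.75% → £3.97
Cough syrup £14.22: over-the-counter medication → 4.25% → £0.60
Pair of sandals £24.18: clothing & footwear → 3.75% → £0.91
Adhesive bandages £5.23: over-the-counter medication → 4.25% → £0.22
Sleeping bag £82.83: sports equipment, £75.00 or more → 8.75% → £7.25
Laundry detergent £13.36: all other goods → 8.75% → £1.17
First-aid kit £33.13: over-the-counter medication → 4.25% → £1.41
Paperback novel £9.72: printed books → 8.75% → £0.85
Total tax = £2.07 + £1.55 + £3.97 + £0.60 + £0.91 + £0.22 + £7.25 + £1.17 + £1.41 + £0.85 = £20.00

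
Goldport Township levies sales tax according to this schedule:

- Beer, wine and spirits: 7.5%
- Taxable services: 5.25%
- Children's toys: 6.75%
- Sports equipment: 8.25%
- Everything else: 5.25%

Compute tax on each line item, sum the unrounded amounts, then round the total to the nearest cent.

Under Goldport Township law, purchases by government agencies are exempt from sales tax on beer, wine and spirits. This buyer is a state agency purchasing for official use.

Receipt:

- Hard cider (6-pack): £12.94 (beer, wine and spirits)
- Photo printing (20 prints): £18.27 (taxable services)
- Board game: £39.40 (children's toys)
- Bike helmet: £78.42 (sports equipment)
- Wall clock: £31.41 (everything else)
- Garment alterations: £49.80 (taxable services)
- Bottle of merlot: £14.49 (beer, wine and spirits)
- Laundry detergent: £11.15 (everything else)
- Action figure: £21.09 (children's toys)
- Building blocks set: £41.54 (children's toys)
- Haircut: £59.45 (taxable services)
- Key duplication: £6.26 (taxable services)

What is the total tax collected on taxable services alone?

£7.02

Photo printing (20 prints) £18.27: taxable services → 5.25% → £0.959175
Garment alterations £49.80: taxable services → 5.25% → £2.6145
Haircut £59.45: taxable services → 5.25% → £3.121125
Key duplication £6.26: taxable services → 5.25% → £0.32865
Tax on taxable services: unrounded sum = £7.02345 → £7.02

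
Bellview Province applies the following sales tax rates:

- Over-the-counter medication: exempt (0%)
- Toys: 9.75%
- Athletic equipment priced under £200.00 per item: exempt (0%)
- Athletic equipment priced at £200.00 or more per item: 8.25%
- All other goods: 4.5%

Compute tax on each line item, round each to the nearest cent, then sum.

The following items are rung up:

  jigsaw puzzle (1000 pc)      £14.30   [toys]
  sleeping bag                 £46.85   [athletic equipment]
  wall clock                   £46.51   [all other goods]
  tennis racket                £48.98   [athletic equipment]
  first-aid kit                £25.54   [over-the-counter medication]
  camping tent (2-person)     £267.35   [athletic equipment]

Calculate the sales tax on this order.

Jigsaw puzzle (1000 pc) £14.30: toys → 9.75% → £1.39
Sleeping bag £46.85: athletic equipment, under £200.00 → 0% → £0.00
Wall clock £46.51: all other goods → 4.5% → £2.09
Tennis racket £48.98: athletic equipment, under £200.00 → 0% → £0.00
First-aid kit £25.54: over-the-counter medication → 0% → £0.00
Camping tent (2-person) £267.35: athletic equipment, £200.00 or more → 8.25% → £22.06
Total tax = £1.39 + £2.09 + £22.06 = £25.54

£25.54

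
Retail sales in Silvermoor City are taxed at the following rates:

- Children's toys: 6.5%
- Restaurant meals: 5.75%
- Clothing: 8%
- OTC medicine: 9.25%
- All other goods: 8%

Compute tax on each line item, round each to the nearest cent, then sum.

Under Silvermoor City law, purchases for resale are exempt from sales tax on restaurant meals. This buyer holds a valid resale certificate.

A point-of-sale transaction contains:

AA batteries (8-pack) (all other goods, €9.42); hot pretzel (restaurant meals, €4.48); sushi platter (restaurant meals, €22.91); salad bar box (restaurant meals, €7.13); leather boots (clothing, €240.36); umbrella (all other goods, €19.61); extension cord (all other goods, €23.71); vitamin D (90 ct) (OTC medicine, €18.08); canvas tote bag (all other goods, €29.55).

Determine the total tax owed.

€27.48

AA batteries (8-pack) €9.42: all other goods → 8% → €0.75
Hot pretzel €4.48: restaurant meals, buyer-exempt → 0% → €0.00
Sushi platter €22.91: restaurant meals, buyer-exempt → 0% → €0.00
Salad bar box €7.13: restaurant meals, buyer-exempt → 0% → €0.00
Leather boots €240.36: clothing → 8% → €19.23
Umbrella €19.61: all other goods → 8% → €1.57
Extension cord €23.71: all other goods → 8% → €1.90
Vitamin D (90 ct) €18.08: OTC medicine → 9.25% → €1.67
Canvas tote bag €29.55: all other goods → 8% → €2.36
Total tax = €0.75 + €19.23 + €1.57 + €1.90 + €1.67 + €2.36 = €27.48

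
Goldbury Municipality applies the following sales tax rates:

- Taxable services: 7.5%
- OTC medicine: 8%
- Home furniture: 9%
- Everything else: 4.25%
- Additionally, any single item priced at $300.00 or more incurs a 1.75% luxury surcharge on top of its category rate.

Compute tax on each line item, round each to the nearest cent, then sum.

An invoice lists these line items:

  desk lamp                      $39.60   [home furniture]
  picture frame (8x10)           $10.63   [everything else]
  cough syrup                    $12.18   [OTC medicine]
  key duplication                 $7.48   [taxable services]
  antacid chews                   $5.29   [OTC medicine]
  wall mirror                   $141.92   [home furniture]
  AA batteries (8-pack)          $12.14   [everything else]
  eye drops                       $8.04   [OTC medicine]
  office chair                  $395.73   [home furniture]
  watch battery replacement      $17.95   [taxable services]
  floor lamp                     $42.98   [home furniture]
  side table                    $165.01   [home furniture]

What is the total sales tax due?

Desk lamp $39.60: home furniture → 9% → $3.56
Picture frame (8x10) $10.63: everything else → 4.25% → $0.45
Cough syrup $12.18: OTC medicine → 8% → $0.97
Key duplication $7.48: taxable services → 7.5% → $0.56
Antacid chews $5.29: OTC medicine → 8% → $0.42
Wall mirror $141.92: home furniture → 9% → $12.77
AA batteries (8-pack) $12.14: everything else → 4.25% → $0.52
Eye drops $8.04: OTC medicine → 8% → $0.64
Office chair $395.73: home furniture → 9% + 1.75% surcharge = 10.75% → $42.54
Watch battery replacement $17.95: taxable services → 7.5% → $1.35
Floor lamp $42.98: home furniture → 9% → $3.87
Side table $165.01: home furniture → 9% → $14.85
Total tax = $3.56 + $0.45 + $0.97 + $0.56 + $0.42 + $12.77 + $0.52 + $0.64 + $42.54 + $1.35 + $3.87 + $14.85 = $82.50

$82.50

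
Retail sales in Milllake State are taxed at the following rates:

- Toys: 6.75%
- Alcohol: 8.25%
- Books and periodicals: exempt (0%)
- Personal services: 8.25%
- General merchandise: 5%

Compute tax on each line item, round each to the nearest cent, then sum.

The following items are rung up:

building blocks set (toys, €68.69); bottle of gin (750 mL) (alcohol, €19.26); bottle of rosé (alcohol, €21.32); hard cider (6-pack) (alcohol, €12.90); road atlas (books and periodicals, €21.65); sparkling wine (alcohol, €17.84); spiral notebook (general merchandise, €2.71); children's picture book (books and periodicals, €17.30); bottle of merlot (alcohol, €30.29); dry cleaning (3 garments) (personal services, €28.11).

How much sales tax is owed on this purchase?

€15.48

Building blocks set €68.69: toys → 6.75% → €4.64
Bottle of gin (750 mL) €19.26: alcohol → 8.25% → €1.59
Bottle of rosé €21.32: alcohol → 8.25% → €1.76
Hard cider (6-pack) €12.90: alcohol → 8.25% → €1.06
Road atlas €21.65: books and periodicals → 0% → €0.00
Sparkling wine €17.84: alcohol → 8.25% → €1.47
Spiral notebook €2.71: general merchandise → 5% → €0.14
Children's picture book €17.30: books and periodicals → 0% → €0.00
Bottle of merlot €30.29: alcohol → 8.25% → €2.50
Dry cleaning (3 garments) €28.11: personal services → 8.25% → €2.32
Total tax = €4.64 + €1.59 + €1.76 + €1.06 + €1.47 + €0.14 + €2.50 + €2.32 = €15.48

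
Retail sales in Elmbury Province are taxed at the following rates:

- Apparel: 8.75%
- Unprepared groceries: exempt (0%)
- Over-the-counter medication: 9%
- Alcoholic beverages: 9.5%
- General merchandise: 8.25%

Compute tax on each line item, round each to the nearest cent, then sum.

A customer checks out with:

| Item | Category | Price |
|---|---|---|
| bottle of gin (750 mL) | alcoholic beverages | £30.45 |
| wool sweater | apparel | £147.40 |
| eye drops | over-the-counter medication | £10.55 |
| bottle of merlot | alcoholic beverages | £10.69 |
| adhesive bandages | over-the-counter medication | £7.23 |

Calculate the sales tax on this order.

Bottle of gin (750 mL) £30.45: alcoholic beverages → 9.5% → £2.89
Wool sweater £147.40: apparel → 8.75% → £12.90
Eye drops £10.55: over-the-counter medication → 9% → £0.95
Bottle of merlot £10.69: alcoholic beverages → 9.5% → £1.02
Adhesive bandages £7.23: over-the-counter medication → 9% → £0.65
Total tax = £2.89 + £12.90 + £0.95 + £1.02 + £0.65 = £18.41

£18.41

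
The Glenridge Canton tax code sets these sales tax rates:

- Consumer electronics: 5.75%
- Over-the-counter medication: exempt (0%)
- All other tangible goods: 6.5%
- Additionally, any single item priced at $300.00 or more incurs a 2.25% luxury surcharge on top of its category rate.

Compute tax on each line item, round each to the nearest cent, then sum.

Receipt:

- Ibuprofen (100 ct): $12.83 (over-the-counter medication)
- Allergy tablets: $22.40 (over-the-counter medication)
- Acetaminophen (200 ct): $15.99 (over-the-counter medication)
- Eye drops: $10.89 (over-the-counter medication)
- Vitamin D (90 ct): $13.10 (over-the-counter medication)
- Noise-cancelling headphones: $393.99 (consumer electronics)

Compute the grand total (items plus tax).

$500.72

Ibuprofen (100 ct) $12.83: over-the-counter medication → 0% → $0.00
Allergy tablets $22.40: over-the-counter medication → 0% → $0.00
Acetaminophen (200 ct) $15.99: over-the-counter medication → 0% → $0.00
Eye drops $10.89: over-the-counter medication → 0% → $0.00
Vitamin D (90 ct) $13.10: over-the-counter medication → 0% → $0.00
Noise-cancelling headphones $393.99: consumer electronics → 5.75% + 2.25% surcharge = 8% → $31.52
Subtotal = $469.20; tax = $31.52; total due = $500.72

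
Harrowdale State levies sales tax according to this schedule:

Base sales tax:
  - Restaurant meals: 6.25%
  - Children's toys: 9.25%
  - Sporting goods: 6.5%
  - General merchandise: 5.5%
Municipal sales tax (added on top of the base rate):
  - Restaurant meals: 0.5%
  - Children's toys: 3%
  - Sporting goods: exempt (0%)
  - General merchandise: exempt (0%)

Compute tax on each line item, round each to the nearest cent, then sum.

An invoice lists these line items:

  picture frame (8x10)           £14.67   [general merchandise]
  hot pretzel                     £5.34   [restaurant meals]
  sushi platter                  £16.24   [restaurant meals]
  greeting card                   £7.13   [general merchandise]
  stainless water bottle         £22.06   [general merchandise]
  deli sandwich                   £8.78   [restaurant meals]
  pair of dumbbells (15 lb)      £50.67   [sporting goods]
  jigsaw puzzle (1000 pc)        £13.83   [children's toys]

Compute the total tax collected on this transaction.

Picture frame (8x10) £14.67: general merchandise → 5.5% + 0% municipal = 5.5% → £0.81
Hot pretzel £5.34: restaurant meals → 6.25% + 0.5% municipal = 6.75% → £0.36
Sushi platter £16.24: restaurant meals → 6.25% + 0.5% municipal = 6.75% → £1.10
Greeting card £7.13: general merchandise → 5.5% + 0% municipal = 5.5% → £0.39
Stainless water bottle £22.06: general merchandise → 5.5% + 0% municipal = 5.5% → £1.21
Deli sandwich £8.78: restaurant meals → 6.25% + 0.5% municipal = 6.75% → £0.59
Pair of dumbbells (15 lb) £50.67: sporting goods → 6.5% + 0% municipal = 6.5% → £3.29
Jigsaw puzzle (1000 pc) £13.83: children's toys → 9.25% + 3% municipal = 12.25% → £1.69
Total tax = £0.81 + £0.36 + £1.10 + £0.39 + £1.21 + £0.59 + £3.29 + £1.69 = £9.44

£9.44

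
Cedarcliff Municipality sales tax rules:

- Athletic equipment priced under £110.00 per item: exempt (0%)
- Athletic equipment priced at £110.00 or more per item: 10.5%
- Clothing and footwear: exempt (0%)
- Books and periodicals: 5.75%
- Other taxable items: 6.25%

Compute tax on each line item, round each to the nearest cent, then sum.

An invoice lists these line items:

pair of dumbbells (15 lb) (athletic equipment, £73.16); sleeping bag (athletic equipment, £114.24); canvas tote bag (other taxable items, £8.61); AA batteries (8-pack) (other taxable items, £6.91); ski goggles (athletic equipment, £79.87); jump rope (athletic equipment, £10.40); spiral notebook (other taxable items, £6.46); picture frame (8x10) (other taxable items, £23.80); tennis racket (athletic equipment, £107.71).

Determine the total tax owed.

£14.86

Pair of dumbbells (15 lb) £73.16: athletic equipment, under £110.00 → 0% → £0.00
Sleeping bag £114.24: athletic equipment, £110.00 or more → 10.5% → £12.00
Canvas tote bag £8.61: other taxable items → 6.25% → £0.54
AA batteries (8-pack) £6.91: other taxable items → 6.25% → £0.43
Ski goggles £79.87: athletic equipment, under £110.00 → 0% → £0.00
Jump rope £10.40: athletic equipment, under £110.00 → 0% → £0.00
Spiral notebook £6.46: other taxable items → 6.25% → £0.40
Picture frame (8x10) £23.80: other taxable items → 6.25% → £1.49
Tennis racket £107.71: athletic equipment, under £110.00 → 0% → £0.00
Total tax = £12.00 + £0.54 + £0.43 + £0.40 + £1.49 = £14.86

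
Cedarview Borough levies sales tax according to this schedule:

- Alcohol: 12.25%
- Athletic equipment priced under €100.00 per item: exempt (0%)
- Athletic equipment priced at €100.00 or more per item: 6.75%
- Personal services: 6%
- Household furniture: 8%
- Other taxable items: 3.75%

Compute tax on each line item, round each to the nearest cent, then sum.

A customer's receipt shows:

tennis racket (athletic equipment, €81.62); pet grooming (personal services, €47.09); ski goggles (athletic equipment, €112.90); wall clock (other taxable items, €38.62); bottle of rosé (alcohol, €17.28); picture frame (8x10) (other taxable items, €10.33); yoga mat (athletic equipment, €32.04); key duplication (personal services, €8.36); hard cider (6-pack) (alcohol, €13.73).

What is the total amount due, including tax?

Tennis racket €81.62: athletic equipment, under €100.00 → 0% → €0.00
Pet grooming €47.09: personal services → 6% → €2.83
Ski goggles €112.90: athletic equipment, €100.00 or more → 6.75% → €7.62
Wall clock €38.62: other taxable items → 3.75% → €1.45
Bottle of rosé €17.28: alcohol → 12.25% → €2.12
Picture frame (8x10) €10.33: other taxable items → 3.75% → €0.39
Yoga mat €32.04: athletic equipment, under €100.00 → 0% → €0.00
Key duplication €8.36: personal services → 6% → €0.50
Hard cider (6-pack) €13.73: alcohol → 12.25% → €1.68
Subtotal = €361.97; tax = €16.59; total due = €378.56

€378.56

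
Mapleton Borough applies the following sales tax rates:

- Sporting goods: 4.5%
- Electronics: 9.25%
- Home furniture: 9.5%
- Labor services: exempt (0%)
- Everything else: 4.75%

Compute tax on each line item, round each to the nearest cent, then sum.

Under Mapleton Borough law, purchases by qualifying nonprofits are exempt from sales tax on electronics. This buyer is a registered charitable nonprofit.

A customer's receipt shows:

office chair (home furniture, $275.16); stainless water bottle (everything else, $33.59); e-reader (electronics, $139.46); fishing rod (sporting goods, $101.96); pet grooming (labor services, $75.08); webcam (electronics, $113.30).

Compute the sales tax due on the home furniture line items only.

$26.14

Office chair $275.16: home furniture → 9.5% → $26.14
Tax on home furniture = $26.14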